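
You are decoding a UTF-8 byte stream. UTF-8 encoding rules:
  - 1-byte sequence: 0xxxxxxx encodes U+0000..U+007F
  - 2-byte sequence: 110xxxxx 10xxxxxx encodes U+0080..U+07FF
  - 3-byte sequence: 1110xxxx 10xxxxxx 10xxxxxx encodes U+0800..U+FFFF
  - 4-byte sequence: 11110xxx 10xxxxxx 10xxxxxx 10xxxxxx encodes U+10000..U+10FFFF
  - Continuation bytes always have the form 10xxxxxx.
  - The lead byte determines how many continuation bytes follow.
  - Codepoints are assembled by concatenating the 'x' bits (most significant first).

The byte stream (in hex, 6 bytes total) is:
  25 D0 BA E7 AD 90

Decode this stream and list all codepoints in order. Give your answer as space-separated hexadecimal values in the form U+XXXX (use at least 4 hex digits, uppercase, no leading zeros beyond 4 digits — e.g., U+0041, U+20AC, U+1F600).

Byte[0]=25: 1-byte ASCII. cp=U+0025
Byte[1]=D0: 2-byte lead, need 1 cont bytes. acc=0x10
Byte[2]=BA: continuation. acc=(acc<<6)|0x3A=0x43A
Completed: cp=U+043A (starts at byte 1)
Byte[3]=E7: 3-byte lead, need 2 cont bytes. acc=0x7
Byte[4]=AD: continuation. acc=(acc<<6)|0x2D=0x1ED
Byte[5]=90: continuation. acc=(acc<<6)|0x10=0x7B50
Completed: cp=U+7B50 (starts at byte 3)

Answer: U+0025 U+043A U+7B50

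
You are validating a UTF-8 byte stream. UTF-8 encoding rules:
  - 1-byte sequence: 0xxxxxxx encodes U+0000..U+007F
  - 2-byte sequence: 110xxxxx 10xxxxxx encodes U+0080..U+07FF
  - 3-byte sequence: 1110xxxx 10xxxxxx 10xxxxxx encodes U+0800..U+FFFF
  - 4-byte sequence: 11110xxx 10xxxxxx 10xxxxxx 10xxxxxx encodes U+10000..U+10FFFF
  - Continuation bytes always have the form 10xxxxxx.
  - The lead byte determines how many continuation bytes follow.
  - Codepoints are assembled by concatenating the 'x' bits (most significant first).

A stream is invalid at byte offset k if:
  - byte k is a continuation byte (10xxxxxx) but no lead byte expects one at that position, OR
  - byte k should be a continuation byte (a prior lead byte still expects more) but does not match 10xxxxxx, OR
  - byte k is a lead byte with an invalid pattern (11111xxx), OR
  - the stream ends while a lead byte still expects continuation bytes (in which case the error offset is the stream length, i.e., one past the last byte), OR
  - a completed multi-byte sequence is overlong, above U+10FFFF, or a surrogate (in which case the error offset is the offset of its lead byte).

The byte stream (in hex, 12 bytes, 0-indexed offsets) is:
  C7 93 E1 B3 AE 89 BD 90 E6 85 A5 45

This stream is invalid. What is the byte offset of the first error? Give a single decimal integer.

Answer: 5

Derivation:
Byte[0]=C7: 2-byte lead, need 1 cont bytes. acc=0x7
Byte[1]=93: continuation. acc=(acc<<6)|0x13=0x1D3
Completed: cp=U+01D3 (starts at byte 0)
Byte[2]=E1: 3-byte lead, need 2 cont bytes. acc=0x1
Byte[3]=B3: continuation. acc=(acc<<6)|0x33=0x73
Byte[4]=AE: continuation. acc=(acc<<6)|0x2E=0x1CEE
Completed: cp=U+1CEE (starts at byte 2)
Byte[5]=89: INVALID lead byte (not 0xxx/110x/1110/11110)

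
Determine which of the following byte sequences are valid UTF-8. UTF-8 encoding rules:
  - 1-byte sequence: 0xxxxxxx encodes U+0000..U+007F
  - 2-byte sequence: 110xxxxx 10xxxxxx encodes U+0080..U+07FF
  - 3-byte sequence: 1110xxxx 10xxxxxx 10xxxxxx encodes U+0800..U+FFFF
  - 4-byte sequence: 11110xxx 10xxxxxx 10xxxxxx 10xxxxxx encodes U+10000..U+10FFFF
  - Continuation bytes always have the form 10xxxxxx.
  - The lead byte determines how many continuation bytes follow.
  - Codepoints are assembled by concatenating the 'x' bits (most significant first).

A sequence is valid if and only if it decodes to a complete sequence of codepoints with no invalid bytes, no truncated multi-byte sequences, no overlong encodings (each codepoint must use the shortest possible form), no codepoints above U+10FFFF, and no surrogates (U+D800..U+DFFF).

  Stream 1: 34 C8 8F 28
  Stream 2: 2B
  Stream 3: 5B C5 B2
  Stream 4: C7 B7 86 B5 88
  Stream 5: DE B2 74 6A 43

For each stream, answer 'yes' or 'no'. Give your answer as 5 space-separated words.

Stream 1: decodes cleanly. VALID
Stream 2: decodes cleanly. VALID
Stream 3: decodes cleanly. VALID
Stream 4: error at byte offset 2. INVALID
Stream 5: decodes cleanly. VALID

Answer: yes yes yes no yes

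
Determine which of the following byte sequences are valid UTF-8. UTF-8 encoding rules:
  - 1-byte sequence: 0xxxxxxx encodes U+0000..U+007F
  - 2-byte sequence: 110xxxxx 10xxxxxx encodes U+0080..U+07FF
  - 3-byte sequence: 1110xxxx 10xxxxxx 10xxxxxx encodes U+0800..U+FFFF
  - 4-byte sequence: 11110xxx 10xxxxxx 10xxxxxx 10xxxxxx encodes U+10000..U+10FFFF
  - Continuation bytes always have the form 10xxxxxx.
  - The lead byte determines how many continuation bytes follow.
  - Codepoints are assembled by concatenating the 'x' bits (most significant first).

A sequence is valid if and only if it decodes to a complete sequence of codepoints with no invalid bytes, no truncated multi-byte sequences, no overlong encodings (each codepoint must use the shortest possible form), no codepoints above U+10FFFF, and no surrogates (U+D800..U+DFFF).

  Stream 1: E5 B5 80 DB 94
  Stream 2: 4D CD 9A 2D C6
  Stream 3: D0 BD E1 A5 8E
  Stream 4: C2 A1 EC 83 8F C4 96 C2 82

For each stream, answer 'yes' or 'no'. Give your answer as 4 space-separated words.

Answer: yes no yes yes

Derivation:
Stream 1: decodes cleanly. VALID
Stream 2: error at byte offset 5. INVALID
Stream 3: decodes cleanly. VALID
Stream 4: decodes cleanly. VALID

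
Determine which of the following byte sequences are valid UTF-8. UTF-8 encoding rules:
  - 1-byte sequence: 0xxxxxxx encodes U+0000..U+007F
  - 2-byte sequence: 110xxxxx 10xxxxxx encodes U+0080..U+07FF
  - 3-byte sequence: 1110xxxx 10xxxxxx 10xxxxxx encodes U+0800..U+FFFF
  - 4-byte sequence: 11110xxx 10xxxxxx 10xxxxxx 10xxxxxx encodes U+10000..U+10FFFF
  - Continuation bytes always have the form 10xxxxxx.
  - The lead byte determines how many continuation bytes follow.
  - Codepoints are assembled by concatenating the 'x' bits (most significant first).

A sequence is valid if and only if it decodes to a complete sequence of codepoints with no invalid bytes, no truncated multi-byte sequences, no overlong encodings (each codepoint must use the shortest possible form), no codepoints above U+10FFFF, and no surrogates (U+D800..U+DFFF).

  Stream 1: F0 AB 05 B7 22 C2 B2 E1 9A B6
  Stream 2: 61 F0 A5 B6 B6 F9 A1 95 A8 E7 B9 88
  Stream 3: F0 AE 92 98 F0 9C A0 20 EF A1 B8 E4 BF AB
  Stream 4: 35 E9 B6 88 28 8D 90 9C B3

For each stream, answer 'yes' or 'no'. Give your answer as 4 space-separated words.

Stream 1: error at byte offset 2. INVALID
Stream 2: error at byte offset 5. INVALID
Stream 3: error at byte offset 7. INVALID
Stream 4: error at byte offset 5. INVALID

Answer: no no no no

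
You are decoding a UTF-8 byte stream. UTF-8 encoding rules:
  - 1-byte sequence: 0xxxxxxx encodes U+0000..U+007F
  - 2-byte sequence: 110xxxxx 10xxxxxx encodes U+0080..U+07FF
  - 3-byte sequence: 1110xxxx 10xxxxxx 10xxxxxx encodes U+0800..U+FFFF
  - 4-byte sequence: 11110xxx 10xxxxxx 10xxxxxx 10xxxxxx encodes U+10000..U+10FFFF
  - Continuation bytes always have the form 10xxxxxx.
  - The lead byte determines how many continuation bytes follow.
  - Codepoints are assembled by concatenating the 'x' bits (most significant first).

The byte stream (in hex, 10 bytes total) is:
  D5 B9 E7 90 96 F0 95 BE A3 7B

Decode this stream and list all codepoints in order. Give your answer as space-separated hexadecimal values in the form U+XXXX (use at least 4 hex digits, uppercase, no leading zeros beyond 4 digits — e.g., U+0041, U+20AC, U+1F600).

Byte[0]=D5: 2-byte lead, need 1 cont bytes. acc=0x15
Byte[1]=B9: continuation. acc=(acc<<6)|0x39=0x579
Completed: cp=U+0579 (starts at byte 0)
Byte[2]=E7: 3-byte lead, need 2 cont bytes. acc=0x7
Byte[3]=90: continuation. acc=(acc<<6)|0x10=0x1D0
Byte[4]=96: continuation. acc=(acc<<6)|0x16=0x7416
Completed: cp=U+7416 (starts at byte 2)
Byte[5]=F0: 4-byte lead, need 3 cont bytes. acc=0x0
Byte[6]=95: continuation. acc=(acc<<6)|0x15=0x15
Byte[7]=BE: continuation. acc=(acc<<6)|0x3E=0x57E
Byte[8]=A3: continuation. acc=(acc<<6)|0x23=0x15FA3
Completed: cp=U+15FA3 (starts at byte 5)
Byte[9]=7B: 1-byte ASCII. cp=U+007B

Answer: U+0579 U+7416 U+15FA3 U+007B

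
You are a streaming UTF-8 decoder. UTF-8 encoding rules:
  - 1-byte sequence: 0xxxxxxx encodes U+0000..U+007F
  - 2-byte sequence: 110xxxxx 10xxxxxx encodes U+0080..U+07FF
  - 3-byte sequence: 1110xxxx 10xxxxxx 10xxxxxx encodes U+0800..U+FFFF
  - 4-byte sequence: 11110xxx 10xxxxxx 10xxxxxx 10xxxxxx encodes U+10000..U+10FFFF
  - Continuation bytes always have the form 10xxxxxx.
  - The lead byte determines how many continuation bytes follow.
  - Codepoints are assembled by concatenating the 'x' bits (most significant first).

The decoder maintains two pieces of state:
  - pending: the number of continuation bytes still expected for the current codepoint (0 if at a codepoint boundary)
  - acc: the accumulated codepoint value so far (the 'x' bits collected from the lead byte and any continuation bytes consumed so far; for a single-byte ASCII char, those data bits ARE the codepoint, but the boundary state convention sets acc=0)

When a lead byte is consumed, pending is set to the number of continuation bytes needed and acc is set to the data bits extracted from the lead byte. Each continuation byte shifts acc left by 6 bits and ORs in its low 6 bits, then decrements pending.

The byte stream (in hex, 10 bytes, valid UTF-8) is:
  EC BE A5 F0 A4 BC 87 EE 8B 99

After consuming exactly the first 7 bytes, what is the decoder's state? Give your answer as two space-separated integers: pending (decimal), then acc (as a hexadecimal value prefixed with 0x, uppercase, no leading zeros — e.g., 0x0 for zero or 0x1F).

Byte[0]=EC: 3-byte lead. pending=2, acc=0xC
Byte[1]=BE: continuation. acc=(acc<<6)|0x3E=0x33E, pending=1
Byte[2]=A5: continuation. acc=(acc<<6)|0x25=0xCFA5, pending=0
Byte[3]=F0: 4-byte lead. pending=3, acc=0x0
Byte[4]=A4: continuation. acc=(acc<<6)|0x24=0x24, pending=2
Byte[5]=BC: continuation. acc=(acc<<6)|0x3C=0x93C, pending=1
Byte[6]=87: continuation. acc=(acc<<6)|0x07=0x24F07, pending=0

Answer: 0 0x24F07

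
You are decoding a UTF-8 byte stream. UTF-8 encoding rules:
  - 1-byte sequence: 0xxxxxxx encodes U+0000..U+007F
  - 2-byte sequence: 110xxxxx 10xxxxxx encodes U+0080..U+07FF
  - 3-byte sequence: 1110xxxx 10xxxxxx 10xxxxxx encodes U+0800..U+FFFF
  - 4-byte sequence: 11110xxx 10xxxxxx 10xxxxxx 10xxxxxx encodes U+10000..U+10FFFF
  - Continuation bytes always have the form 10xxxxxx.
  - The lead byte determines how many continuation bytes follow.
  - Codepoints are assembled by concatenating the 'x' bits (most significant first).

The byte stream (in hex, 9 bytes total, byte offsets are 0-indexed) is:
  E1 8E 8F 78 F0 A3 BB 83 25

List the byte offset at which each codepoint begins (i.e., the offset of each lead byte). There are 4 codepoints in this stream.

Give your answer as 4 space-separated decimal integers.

Answer: 0 3 4 8

Derivation:
Byte[0]=E1: 3-byte lead, need 2 cont bytes. acc=0x1
Byte[1]=8E: continuation. acc=(acc<<6)|0x0E=0x4E
Byte[2]=8F: continuation. acc=(acc<<6)|0x0F=0x138F
Completed: cp=U+138F (starts at byte 0)
Byte[3]=78: 1-byte ASCII. cp=U+0078
Byte[4]=F0: 4-byte lead, need 3 cont bytes. acc=0x0
Byte[5]=A3: continuation. acc=(acc<<6)|0x23=0x23
Byte[6]=BB: continuation. acc=(acc<<6)|0x3B=0x8FB
Byte[7]=83: continuation. acc=(acc<<6)|0x03=0x23EC3
Completed: cp=U+23EC3 (starts at byte 4)
Byte[8]=25: 1-byte ASCII. cp=U+0025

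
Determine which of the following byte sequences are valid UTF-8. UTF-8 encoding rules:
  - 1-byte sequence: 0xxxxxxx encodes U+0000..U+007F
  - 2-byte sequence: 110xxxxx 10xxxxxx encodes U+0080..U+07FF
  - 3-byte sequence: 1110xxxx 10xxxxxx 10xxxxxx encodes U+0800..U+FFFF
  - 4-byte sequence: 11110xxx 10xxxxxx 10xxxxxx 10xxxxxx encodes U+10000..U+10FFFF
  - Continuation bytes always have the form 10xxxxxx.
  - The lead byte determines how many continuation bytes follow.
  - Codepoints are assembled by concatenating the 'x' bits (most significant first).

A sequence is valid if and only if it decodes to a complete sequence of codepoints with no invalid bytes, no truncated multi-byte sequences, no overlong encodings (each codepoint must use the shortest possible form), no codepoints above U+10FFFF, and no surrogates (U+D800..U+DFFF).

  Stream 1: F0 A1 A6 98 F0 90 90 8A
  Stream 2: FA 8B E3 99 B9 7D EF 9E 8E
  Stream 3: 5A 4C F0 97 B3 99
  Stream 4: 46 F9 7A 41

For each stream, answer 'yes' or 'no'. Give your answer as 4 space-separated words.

Stream 1: decodes cleanly. VALID
Stream 2: error at byte offset 0. INVALID
Stream 3: decodes cleanly. VALID
Stream 4: error at byte offset 1. INVALID

Answer: yes no yes no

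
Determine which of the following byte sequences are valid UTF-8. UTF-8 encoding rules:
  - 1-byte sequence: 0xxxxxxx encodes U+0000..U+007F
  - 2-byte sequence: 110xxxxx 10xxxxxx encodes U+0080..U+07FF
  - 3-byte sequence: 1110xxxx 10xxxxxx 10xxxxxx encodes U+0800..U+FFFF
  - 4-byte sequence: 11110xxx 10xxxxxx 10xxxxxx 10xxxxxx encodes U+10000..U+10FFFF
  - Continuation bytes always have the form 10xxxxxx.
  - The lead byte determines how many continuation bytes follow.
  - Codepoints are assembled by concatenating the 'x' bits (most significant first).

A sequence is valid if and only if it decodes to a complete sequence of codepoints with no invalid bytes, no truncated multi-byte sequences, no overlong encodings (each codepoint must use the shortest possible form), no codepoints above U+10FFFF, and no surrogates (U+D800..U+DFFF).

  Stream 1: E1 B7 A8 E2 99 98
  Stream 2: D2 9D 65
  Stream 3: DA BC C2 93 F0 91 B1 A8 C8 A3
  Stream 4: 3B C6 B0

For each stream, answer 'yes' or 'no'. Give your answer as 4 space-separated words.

Answer: yes yes yes yes

Derivation:
Stream 1: decodes cleanly. VALID
Stream 2: decodes cleanly. VALID
Stream 3: decodes cleanly. VALID
Stream 4: decodes cleanly. VALID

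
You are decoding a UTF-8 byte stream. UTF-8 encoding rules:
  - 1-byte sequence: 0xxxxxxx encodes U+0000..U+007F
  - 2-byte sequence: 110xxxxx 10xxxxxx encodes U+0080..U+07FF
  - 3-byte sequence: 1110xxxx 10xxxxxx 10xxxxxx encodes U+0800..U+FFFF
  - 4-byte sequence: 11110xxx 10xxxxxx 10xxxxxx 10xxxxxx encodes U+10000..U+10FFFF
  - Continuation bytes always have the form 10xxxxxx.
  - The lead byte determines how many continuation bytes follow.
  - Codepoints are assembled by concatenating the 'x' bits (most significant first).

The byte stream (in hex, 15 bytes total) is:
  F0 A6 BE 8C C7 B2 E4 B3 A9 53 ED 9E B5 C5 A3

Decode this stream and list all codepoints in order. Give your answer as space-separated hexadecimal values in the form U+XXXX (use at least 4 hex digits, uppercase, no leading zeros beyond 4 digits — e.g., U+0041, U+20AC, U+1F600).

Answer: U+26F8C U+01F2 U+4CE9 U+0053 U+D7B5 U+0163

Derivation:
Byte[0]=F0: 4-byte lead, need 3 cont bytes. acc=0x0
Byte[1]=A6: continuation. acc=(acc<<6)|0x26=0x26
Byte[2]=BE: continuation. acc=(acc<<6)|0x3E=0x9BE
Byte[3]=8C: continuation. acc=(acc<<6)|0x0C=0x26F8C
Completed: cp=U+26F8C (starts at byte 0)
Byte[4]=C7: 2-byte lead, need 1 cont bytes. acc=0x7
Byte[5]=B2: continuation. acc=(acc<<6)|0x32=0x1F2
Completed: cp=U+01F2 (starts at byte 4)
Byte[6]=E4: 3-byte lead, need 2 cont bytes. acc=0x4
Byte[7]=B3: continuation. acc=(acc<<6)|0x33=0x133
Byte[8]=A9: continuation. acc=(acc<<6)|0x29=0x4CE9
Completed: cp=U+4CE9 (starts at byte 6)
Byte[9]=53: 1-byte ASCII. cp=U+0053
Byte[10]=ED: 3-byte lead, need 2 cont bytes. acc=0xD
Byte[11]=9E: continuation. acc=(acc<<6)|0x1E=0x35E
Byte[12]=B5: continuation. acc=(acc<<6)|0x35=0xD7B5
Completed: cp=U+D7B5 (starts at byte 10)
Byte[13]=C5: 2-byte lead, need 1 cont bytes. acc=0x5
Byte[14]=A3: continuation. acc=(acc<<6)|0x23=0x163
Completed: cp=U+0163 (starts at byte 13)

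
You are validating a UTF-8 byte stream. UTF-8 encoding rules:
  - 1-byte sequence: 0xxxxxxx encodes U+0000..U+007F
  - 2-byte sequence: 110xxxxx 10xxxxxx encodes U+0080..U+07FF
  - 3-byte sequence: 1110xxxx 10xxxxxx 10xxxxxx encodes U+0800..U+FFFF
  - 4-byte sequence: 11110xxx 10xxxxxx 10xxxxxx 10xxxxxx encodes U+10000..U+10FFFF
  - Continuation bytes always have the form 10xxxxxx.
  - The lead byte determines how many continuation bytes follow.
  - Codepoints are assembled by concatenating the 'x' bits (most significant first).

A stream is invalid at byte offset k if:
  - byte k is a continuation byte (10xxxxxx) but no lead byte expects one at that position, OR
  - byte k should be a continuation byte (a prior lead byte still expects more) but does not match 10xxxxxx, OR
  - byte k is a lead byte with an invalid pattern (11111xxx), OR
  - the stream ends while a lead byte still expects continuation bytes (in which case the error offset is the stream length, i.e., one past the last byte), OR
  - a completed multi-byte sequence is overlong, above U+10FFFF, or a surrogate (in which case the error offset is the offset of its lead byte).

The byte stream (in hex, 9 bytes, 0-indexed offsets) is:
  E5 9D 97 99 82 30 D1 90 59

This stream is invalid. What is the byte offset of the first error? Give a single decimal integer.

Byte[0]=E5: 3-byte lead, need 2 cont bytes. acc=0x5
Byte[1]=9D: continuation. acc=(acc<<6)|0x1D=0x15D
Byte[2]=97: continuation. acc=(acc<<6)|0x17=0x5757
Completed: cp=U+5757 (starts at byte 0)
Byte[3]=99: INVALID lead byte (not 0xxx/110x/1110/11110)

Answer: 3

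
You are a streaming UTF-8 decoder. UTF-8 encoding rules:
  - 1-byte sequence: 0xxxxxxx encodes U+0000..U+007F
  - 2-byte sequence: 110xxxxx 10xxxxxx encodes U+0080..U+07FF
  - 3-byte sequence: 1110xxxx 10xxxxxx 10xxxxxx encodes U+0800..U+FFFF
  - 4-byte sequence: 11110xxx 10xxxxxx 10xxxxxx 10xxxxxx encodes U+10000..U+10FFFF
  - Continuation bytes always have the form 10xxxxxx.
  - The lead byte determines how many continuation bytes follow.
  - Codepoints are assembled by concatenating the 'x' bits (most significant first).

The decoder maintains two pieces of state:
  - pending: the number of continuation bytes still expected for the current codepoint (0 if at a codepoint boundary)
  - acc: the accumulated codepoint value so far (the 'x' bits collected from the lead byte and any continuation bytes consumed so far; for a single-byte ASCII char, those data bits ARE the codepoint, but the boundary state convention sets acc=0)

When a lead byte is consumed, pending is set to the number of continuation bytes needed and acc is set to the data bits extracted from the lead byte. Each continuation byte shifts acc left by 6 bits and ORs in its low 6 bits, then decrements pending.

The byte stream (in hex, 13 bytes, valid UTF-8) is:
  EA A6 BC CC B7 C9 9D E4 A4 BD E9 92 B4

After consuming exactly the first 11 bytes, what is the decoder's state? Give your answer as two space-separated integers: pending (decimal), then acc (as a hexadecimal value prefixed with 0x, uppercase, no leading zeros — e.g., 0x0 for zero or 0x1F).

Byte[0]=EA: 3-byte lead. pending=2, acc=0xA
Byte[1]=A6: continuation. acc=(acc<<6)|0x26=0x2A6, pending=1
Byte[2]=BC: continuation. acc=(acc<<6)|0x3C=0xA9BC, pending=0
Byte[3]=CC: 2-byte lead. pending=1, acc=0xC
Byte[4]=B7: continuation. acc=(acc<<6)|0x37=0x337, pending=0
Byte[5]=C9: 2-byte lead. pending=1, acc=0x9
Byte[6]=9D: continuation. acc=(acc<<6)|0x1D=0x25D, pending=0
Byte[7]=E4: 3-byte lead. pending=2, acc=0x4
Byte[8]=A4: continuation. acc=(acc<<6)|0x24=0x124, pending=1
Byte[9]=BD: continuation. acc=(acc<<6)|0x3D=0x493D, pending=0
Byte[10]=E9: 3-byte lead. pending=2, acc=0x9

Answer: 2 0x9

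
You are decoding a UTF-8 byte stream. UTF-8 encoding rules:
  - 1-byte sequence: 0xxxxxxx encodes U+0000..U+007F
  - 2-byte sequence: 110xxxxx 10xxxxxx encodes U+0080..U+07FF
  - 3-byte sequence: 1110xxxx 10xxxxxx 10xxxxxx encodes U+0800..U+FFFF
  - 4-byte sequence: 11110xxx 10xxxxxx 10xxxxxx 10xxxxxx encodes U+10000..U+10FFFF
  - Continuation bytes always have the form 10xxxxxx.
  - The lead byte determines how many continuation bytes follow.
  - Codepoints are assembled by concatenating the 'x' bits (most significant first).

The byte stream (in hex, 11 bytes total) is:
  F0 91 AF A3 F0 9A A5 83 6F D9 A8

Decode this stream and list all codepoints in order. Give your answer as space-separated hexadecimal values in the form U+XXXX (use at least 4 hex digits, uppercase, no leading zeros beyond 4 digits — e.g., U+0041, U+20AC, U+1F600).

Byte[0]=F0: 4-byte lead, need 3 cont bytes. acc=0x0
Byte[1]=91: continuation. acc=(acc<<6)|0x11=0x11
Byte[2]=AF: continuation. acc=(acc<<6)|0x2F=0x46F
Byte[3]=A3: continuation. acc=(acc<<6)|0x23=0x11BE3
Completed: cp=U+11BE3 (starts at byte 0)
Byte[4]=F0: 4-byte lead, need 3 cont bytes. acc=0x0
Byte[5]=9A: continuation. acc=(acc<<6)|0x1A=0x1A
Byte[6]=A5: continuation. acc=(acc<<6)|0x25=0x6A5
Byte[7]=83: continuation. acc=(acc<<6)|0x03=0x1A943
Completed: cp=U+1A943 (starts at byte 4)
Byte[8]=6F: 1-byte ASCII. cp=U+006F
Byte[9]=D9: 2-byte lead, need 1 cont bytes. acc=0x19
Byte[10]=A8: continuation. acc=(acc<<6)|0x28=0x668
Completed: cp=U+0668 (starts at byte 9)

Answer: U+11BE3 U+1A943 U+006F U+0668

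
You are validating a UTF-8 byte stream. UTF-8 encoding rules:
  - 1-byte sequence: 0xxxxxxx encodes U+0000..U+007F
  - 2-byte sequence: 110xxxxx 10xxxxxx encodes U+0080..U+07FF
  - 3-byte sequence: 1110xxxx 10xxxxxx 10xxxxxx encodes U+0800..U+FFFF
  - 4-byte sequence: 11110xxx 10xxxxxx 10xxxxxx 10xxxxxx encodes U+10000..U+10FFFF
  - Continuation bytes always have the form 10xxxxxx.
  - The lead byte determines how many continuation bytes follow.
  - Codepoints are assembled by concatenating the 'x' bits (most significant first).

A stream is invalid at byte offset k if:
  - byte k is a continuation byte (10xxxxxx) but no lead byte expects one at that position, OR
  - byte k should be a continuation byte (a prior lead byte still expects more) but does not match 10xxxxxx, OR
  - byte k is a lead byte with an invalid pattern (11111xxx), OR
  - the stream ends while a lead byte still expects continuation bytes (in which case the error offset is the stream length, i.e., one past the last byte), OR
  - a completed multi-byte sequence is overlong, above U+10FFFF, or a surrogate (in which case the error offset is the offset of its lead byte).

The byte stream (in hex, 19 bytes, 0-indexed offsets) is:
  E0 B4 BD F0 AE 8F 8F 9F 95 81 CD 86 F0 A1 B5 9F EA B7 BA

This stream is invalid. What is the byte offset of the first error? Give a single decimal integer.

Answer: 7

Derivation:
Byte[0]=E0: 3-byte lead, need 2 cont bytes. acc=0x0
Byte[1]=B4: continuation. acc=(acc<<6)|0x34=0x34
Byte[2]=BD: continuation. acc=(acc<<6)|0x3D=0xD3D
Completed: cp=U+0D3D (starts at byte 0)
Byte[3]=F0: 4-byte lead, need 3 cont bytes. acc=0x0
Byte[4]=AE: continuation. acc=(acc<<6)|0x2E=0x2E
Byte[5]=8F: continuation. acc=(acc<<6)|0x0F=0xB8F
Byte[6]=8F: continuation. acc=(acc<<6)|0x0F=0x2E3CF
Completed: cp=U+2E3CF (starts at byte 3)
Byte[7]=9F: INVALID lead byte (not 0xxx/110x/1110/11110)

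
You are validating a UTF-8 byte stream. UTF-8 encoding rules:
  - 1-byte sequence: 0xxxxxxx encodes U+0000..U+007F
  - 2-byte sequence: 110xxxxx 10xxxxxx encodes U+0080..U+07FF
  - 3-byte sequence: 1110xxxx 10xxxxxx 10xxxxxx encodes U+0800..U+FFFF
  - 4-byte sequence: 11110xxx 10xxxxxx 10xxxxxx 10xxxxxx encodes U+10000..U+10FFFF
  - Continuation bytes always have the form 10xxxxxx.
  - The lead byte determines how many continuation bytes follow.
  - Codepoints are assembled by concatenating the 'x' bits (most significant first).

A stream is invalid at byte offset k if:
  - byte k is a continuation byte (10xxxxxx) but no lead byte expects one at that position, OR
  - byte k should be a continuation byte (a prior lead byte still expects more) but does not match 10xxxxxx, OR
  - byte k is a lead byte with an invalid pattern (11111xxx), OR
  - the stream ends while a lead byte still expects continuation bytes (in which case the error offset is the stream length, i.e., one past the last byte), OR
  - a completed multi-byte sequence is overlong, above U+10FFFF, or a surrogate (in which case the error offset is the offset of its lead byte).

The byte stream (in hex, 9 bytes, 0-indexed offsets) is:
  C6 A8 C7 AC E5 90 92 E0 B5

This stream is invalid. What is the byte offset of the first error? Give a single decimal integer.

Answer: 9

Derivation:
Byte[0]=C6: 2-byte lead, need 1 cont bytes. acc=0x6
Byte[1]=A8: continuation. acc=(acc<<6)|0x28=0x1A8
Completed: cp=U+01A8 (starts at byte 0)
Byte[2]=C7: 2-byte lead, need 1 cont bytes. acc=0x7
Byte[3]=AC: continuation. acc=(acc<<6)|0x2C=0x1EC
Completed: cp=U+01EC (starts at byte 2)
Byte[4]=E5: 3-byte lead, need 2 cont bytes. acc=0x5
Byte[5]=90: continuation. acc=(acc<<6)|0x10=0x150
Byte[6]=92: continuation. acc=(acc<<6)|0x12=0x5412
Completed: cp=U+5412 (starts at byte 4)
Byte[7]=E0: 3-byte lead, need 2 cont bytes. acc=0x0
Byte[8]=B5: continuation. acc=(acc<<6)|0x35=0x35
Byte[9]: stream ended, expected continuation. INVALID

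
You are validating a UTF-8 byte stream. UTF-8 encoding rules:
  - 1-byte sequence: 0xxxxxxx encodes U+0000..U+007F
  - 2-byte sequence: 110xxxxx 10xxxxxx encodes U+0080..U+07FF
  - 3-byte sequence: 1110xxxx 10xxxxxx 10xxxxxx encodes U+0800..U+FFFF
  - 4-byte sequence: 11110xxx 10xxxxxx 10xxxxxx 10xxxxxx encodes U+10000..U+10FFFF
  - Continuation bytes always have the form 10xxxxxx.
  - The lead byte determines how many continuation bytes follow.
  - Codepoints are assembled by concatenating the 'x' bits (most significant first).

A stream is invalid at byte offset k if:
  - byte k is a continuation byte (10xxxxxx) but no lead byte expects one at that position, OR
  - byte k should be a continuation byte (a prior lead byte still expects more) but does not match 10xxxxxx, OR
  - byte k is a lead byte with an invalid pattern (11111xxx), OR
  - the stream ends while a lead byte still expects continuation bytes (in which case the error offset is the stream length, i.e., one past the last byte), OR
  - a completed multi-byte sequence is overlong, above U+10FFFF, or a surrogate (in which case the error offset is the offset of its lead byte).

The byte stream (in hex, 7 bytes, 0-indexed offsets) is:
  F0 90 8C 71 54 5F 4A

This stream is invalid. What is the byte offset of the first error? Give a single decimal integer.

Byte[0]=F0: 4-byte lead, need 3 cont bytes. acc=0x0
Byte[1]=90: continuation. acc=(acc<<6)|0x10=0x10
Byte[2]=8C: continuation. acc=(acc<<6)|0x0C=0x40C
Byte[3]=71: expected 10xxxxxx continuation. INVALID

Answer: 3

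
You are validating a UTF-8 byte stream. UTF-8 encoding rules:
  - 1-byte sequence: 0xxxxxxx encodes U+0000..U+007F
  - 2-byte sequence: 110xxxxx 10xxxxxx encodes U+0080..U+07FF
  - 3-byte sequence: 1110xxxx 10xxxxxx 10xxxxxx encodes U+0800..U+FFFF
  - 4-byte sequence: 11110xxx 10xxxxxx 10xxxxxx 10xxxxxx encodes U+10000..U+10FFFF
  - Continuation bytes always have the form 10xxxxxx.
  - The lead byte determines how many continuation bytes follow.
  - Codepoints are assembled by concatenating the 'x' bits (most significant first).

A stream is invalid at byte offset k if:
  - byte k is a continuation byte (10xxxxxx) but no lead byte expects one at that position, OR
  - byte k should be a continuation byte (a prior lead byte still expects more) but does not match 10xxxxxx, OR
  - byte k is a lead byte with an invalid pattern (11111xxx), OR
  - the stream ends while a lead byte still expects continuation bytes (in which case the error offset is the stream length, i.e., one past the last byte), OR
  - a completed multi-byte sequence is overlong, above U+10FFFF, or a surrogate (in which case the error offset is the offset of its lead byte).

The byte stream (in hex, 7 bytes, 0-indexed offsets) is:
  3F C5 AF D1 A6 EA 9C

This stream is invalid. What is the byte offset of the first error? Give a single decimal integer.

Byte[0]=3F: 1-byte ASCII. cp=U+003F
Byte[1]=C5: 2-byte lead, need 1 cont bytes. acc=0x5
Byte[2]=AF: continuation. acc=(acc<<6)|0x2F=0x16F
Completed: cp=U+016F (starts at byte 1)
Byte[3]=D1: 2-byte lead, need 1 cont bytes. acc=0x11
Byte[4]=A6: continuation. acc=(acc<<6)|0x26=0x466
Completed: cp=U+0466 (starts at byte 3)
Byte[5]=EA: 3-byte lead, need 2 cont bytes. acc=0xA
Byte[6]=9C: continuation. acc=(acc<<6)|0x1C=0x29C
Byte[7]: stream ended, expected continuation. INVALID

Answer: 7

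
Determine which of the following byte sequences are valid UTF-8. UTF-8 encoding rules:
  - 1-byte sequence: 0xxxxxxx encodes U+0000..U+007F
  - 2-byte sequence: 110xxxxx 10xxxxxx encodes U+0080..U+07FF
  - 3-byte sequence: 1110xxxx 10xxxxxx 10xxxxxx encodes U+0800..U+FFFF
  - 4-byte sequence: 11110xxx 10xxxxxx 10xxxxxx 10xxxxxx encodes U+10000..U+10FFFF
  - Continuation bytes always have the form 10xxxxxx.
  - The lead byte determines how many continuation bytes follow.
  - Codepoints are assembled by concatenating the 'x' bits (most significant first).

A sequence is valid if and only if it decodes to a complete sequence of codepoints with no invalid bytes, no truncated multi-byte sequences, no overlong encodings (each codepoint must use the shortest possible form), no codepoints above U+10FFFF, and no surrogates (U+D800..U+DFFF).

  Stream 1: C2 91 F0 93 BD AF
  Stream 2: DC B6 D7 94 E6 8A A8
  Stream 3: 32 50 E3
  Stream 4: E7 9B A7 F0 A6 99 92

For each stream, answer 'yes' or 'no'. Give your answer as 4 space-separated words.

Stream 1: decodes cleanly. VALID
Stream 2: decodes cleanly. VALID
Stream 3: error at byte offset 3. INVALID
Stream 4: decodes cleanly. VALID

Answer: yes yes no yes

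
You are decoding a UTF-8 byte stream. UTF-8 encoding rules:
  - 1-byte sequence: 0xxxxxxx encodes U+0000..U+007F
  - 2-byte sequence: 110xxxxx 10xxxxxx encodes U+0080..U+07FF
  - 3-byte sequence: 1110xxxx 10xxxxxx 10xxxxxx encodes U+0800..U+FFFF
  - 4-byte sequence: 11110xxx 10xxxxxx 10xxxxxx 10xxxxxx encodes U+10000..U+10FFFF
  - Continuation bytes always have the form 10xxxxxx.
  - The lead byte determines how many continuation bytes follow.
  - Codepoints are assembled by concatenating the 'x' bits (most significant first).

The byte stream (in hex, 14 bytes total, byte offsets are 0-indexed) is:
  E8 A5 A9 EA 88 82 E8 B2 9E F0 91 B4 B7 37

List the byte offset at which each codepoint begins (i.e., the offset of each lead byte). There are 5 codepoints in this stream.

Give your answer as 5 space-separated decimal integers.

Byte[0]=E8: 3-byte lead, need 2 cont bytes. acc=0x8
Byte[1]=A5: continuation. acc=(acc<<6)|0x25=0x225
Byte[2]=A9: continuation. acc=(acc<<6)|0x29=0x8969
Completed: cp=U+8969 (starts at byte 0)
Byte[3]=EA: 3-byte lead, need 2 cont bytes. acc=0xA
Byte[4]=88: continuation. acc=(acc<<6)|0x08=0x288
Byte[5]=82: continuation. acc=(acc<<6)|0x02=0xA202
Completed: cp=U+A202 (starts at byte 3)
Byte[6]=E8: 3-byte lead, need 2 cont bytes. acc=0x8
Byte[7]=B2: continuation. acc=(acc<<6)|0x32=0x232
Byte[8]=9E: continuation. acc=(acc<<6)|0x1E=0x8C9E
Completed: cp=U+8C9E (starts at byte 6)
Byte[9]=F0: 4-byte lead, need 3 cont bytes. acc=0x0
Byte[10]=91: continuation. acc=(acc<<6)|0x11=0x11
Byte[11]=B4: continuation. acc=(acc<<6)|0x34=0x474
Byte[12]=B7: continuation. acc=(acc<<6)|0x37=0x11D37
Completed: cp=U+11D37 (starts at byte 9)
Byte[13]=37: 1-byte ASCII. cp=U+0037

Answer: 0 3 6 9 13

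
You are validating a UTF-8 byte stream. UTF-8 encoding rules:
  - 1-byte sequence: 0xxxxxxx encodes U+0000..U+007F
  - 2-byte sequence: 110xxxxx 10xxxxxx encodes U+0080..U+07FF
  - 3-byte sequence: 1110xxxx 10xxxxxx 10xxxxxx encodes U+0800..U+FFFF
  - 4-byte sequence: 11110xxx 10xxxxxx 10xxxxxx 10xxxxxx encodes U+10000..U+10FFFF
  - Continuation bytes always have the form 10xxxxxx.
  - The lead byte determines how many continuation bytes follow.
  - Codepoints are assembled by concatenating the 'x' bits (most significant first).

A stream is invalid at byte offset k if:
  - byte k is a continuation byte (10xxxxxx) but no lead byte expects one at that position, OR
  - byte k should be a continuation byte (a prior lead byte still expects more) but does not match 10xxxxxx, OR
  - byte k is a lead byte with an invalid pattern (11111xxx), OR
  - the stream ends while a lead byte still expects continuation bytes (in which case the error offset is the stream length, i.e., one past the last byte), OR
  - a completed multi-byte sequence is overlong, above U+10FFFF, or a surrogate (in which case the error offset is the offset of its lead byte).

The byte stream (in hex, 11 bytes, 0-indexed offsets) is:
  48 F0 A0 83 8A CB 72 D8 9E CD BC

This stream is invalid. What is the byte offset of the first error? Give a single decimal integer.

Byte[0]=48: 1-byte ASCII. cp=U+0048
Byte[1]=F0: 4-byte lead, need 3 cont bytes. acc=0x0
Byte[2]=A0: continuation. acc=(acc<<6)|0x20=0x20
Byte[3]=83: continuation. acc=(acc<<6)|0x03=0x803
Byte[4]=8A: continuation. acc=(acc<<6)|0x0A=0x200CA
Completed: cp=U+200CA (starts at byte 1)
Byte[5]=CB: 2-byte lead, need 1 cont bytes. acc=0xB
Byte[6]=72: expected 10xxxxxx continuation. INVALID

Answer: 6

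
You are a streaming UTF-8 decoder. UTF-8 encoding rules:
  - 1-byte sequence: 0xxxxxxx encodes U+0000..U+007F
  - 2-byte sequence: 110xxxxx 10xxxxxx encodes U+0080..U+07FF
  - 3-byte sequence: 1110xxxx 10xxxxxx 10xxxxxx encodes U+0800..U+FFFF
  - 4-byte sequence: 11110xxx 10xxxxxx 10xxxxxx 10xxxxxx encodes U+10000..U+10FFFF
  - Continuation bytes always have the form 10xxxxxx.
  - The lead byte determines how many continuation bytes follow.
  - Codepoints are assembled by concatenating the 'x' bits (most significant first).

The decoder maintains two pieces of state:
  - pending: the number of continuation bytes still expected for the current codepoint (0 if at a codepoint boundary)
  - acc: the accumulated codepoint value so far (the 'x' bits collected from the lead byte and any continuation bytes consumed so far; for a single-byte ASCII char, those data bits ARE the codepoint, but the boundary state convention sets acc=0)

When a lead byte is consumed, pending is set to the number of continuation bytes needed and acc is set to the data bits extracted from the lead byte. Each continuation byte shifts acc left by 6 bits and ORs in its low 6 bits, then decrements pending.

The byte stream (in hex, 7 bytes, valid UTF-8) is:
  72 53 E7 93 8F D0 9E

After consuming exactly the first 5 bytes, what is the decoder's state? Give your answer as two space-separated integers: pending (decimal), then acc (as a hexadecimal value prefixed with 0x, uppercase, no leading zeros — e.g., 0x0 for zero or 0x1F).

Answer: 0 0x74CF

Derivation:
Byte[0]=72: 1-byte. pending=0, acc=0x0
Byte[1]=53: 1-byte. pending=0, acc=0x0
Byte[2]=E7: 3-byte lead. pending=2, acc=0x7
Byte[3]=93: continuation. acc=(acc<<6)|0x13=0x1D3, pending=1
Byte[4]=8F: continuation. acc=(acc<<6)|0x0F=0x74CF, pending=0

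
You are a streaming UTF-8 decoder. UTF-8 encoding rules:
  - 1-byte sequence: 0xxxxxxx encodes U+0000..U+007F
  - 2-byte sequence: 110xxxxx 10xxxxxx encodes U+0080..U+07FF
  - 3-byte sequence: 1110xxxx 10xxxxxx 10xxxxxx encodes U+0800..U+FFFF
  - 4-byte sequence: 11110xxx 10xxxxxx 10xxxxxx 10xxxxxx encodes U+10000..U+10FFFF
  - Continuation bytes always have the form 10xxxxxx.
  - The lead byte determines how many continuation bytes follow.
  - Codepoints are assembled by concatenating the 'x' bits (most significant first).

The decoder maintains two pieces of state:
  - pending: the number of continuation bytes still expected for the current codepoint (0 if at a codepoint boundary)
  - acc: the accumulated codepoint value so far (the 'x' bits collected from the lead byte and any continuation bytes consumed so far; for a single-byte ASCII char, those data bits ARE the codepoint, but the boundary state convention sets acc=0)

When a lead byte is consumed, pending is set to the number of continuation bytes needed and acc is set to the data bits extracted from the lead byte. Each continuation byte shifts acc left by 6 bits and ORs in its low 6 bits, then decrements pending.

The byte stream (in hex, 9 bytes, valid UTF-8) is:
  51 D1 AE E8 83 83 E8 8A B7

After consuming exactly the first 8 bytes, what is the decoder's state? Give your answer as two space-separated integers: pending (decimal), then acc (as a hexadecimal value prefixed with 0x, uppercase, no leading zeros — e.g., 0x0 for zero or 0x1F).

Answer: 1 0x20A

Derivation:
Byte[0]=51: 1-byte. pending=0, acc=0x0
Byte[1]=D1: 2-byte lead. pending=1, acc=0x11
Byte[2]=AE: continuation. acc=(acc<<6)|0x2E=0x46E, pending=0
Byte[3]=E8: 3-byte lead. pending=2, acc=0x8
Byte[4]=83: continuation. acc=(acc<<6)|0x03=0x203, pending=1
Byte[5]=83: continuation. acc=(acc<<6)|0x03=0x80C3, pending=0
Byte[6]=E8: 3-byte lead. pending=2, acc=0x8
Byte[7]=8A: continuation. acc=(acc<<6)|0x0A=0x20A, pending=1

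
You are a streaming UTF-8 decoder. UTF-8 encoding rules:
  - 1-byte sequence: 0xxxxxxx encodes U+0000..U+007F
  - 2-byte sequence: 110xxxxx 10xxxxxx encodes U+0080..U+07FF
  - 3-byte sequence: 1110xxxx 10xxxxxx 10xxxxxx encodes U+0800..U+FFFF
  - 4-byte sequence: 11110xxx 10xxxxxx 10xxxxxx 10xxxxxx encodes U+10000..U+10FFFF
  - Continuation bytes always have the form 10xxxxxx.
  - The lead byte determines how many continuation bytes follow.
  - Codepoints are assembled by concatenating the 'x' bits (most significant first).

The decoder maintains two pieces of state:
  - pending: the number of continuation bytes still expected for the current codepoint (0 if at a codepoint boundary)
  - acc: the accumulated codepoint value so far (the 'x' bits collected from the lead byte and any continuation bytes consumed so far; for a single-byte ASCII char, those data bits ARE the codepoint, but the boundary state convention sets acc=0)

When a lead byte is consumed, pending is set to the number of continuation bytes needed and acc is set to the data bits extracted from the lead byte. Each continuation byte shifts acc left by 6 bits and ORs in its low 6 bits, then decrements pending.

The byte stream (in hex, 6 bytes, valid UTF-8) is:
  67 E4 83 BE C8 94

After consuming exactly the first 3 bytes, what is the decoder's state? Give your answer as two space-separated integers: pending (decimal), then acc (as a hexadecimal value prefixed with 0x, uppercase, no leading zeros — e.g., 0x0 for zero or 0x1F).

Answer: 1 0x103

Derivation:
Byte[0]=67: 1-byte. pending=0, acc=0x0
Byte[1]=E4: 3-byte lead. pending=2, acc=0x4
Byte[2]=83: continuation. acc=(acc<<6)|0x03=0x103, pending=1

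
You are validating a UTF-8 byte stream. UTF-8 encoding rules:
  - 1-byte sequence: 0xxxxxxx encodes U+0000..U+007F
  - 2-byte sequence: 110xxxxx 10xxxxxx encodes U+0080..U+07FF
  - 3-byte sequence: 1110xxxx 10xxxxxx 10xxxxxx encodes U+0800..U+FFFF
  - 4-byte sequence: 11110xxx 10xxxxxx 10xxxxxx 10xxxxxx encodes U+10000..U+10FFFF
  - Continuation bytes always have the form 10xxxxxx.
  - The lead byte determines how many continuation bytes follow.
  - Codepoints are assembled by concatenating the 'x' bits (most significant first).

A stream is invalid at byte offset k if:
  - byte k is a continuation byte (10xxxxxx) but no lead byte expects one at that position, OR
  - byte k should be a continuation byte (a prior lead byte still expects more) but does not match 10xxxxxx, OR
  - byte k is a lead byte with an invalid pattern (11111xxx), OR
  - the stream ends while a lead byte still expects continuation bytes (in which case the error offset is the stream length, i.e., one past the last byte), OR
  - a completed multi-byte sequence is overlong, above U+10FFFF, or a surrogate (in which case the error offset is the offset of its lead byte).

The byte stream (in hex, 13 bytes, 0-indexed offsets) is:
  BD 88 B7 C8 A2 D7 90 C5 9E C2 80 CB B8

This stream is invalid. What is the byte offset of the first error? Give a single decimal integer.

Byte[0]=BD: INVALID lead byte (not 0xxx/110x/1110/11110)

Answer: 0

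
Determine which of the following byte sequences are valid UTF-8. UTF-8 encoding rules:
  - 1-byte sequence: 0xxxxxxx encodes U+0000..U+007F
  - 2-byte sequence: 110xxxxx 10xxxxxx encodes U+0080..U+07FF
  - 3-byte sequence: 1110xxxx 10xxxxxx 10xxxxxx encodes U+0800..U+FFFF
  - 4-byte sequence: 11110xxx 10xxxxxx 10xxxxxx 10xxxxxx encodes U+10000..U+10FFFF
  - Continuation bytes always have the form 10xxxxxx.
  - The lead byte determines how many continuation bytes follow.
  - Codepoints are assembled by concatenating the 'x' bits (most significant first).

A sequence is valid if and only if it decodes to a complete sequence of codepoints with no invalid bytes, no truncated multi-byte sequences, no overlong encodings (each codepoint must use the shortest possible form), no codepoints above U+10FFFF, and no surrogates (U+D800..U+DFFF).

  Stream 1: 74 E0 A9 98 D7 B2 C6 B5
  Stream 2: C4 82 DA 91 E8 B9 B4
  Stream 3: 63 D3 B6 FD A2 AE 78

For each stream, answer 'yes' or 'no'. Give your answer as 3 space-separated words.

Answer: yes yes no

Derivation:
Stream 1: decodes cleanly. VALID
Stream 2: decodes cleanly. VALID
Stream 3: error at byte offset 3. INVALID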